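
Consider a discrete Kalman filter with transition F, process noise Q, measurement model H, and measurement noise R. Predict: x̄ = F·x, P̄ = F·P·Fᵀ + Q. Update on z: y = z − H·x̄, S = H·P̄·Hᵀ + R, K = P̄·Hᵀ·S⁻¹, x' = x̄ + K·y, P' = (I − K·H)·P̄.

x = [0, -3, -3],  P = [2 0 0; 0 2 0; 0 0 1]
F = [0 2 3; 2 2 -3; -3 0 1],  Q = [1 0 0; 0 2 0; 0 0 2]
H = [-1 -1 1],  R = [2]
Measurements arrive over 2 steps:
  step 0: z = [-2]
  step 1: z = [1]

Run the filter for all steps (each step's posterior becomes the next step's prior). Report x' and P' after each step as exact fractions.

step 0: x̄ = F·x = [-15, 3, -3]
step 0: P̄ = F·P·Fᵀ + Q = [18 -1 3; -1 27 -15; 3 -15 21]
step 0: y = z − H·x̄ = [-11]
step 0: S = H·P̄·Hᵀ + R = [90]
step 0: K = P̄·Hᵀ·S⁻¹ = [-7/45; -41/90; 11/30]
step 0: x' = x̄ + K·y = [-598/45, 721/90, -211/30]
step 0: P' = (I − K·H)·P̄ = [712/45 -332/45 122/15; -332/45 749/90 1/30; 122/15 1/30 89/10]
step 1: x̄ = F·x = [-457/90, 949/90, 197/6]
step 1: P̄ = F·P·Fᵀ + Q = [10331/90 -2477/90 -13/6; -2477/90 1949/90 73/6; -13/6 73/6 209/2]
step 1: y = z − H·x̄ = [-791/30]
step 1: S = H·P̄·Hᵀ + R = [1679/10]
step 1: K = P̄·Hᵀ·S⁻¹ = [-2683/5037; 541/5037; 945/1679]
step 1: x' = x̄ + K·y = [15055/1679, 38848/5037, 90632/5037]
step 1: P' = (I − K·H)·P̄ = [338242/5037 -30082/1679 242630/5037; -30082/1679 99323/5037 10159/5037; 242630/5037 10159/5037 86153/1679]

step 0: x' = [-598/45, 721/90, -211/30], P' = [712/45 -332/45 122/15; -332/45 749/90 1/30; 122/15 1/30 89/10]
step 1: x' = [15055/1679, 38848/5037, 90632/5037], P' = [338242/5037 -30082/1679 242630/5037; -30082/1679 99323/5037 10159/5037; 242630/5037 10159/5037 86153/1679]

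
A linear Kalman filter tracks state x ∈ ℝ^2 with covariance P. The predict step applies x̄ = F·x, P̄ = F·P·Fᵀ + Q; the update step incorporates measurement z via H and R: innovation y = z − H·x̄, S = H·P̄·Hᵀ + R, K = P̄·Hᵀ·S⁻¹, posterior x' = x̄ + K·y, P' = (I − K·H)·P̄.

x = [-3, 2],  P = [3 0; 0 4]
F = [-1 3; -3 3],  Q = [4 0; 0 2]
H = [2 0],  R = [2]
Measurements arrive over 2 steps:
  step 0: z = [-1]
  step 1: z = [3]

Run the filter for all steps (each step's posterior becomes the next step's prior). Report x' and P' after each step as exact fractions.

step 0: x̄ = F·x = [9, 15]
step 0: P̄ = F·P·Fᵀ + Q = [43 45; 45 65]
step 0: y = z − H·x̄ = [-19]
step 0: S = H·P̄·Hᵀ + R = [174]
step 0: K = P̄·Hᵀ·S⁻¹ = [43/87; 15/29]
step 0: x' = x̄ + K·y = [-34/87, 150/29]
step 0: P' = (I − K·H)·P̄ = [43/87 15/29; 15/29 535/29]
step 1: x̄ = F·x = [1384/87, 484/29]
step 1: P̄ = F·P·Fᵀ + Q = [14566/87 4678/29; 4678/29 4732/29]
step 1: y = z − H·x̄ = [-2507/87]
step 1: S = H·P̄·Hᵀ + R = [58438/87]
step 1: K = P̄·Hᵀ·S⁻¹ = [14566/29219; 14034/29219]
step 1: x' = x̄ + K·y = [45082/29219, 83250/29219]
step 1: P' = (I − K·H)·P̄ = [14566/29219 14034/29219; 14034/29219 240076/29219]

step 0: x' = [-34/87, 150/29], P' = [43/87 15/29; 15/29 535/29]
step 1: x' = [45082/29219, 83250/29219], P' = [14566/29219 14034/29219; 14034/29219 240076/29219]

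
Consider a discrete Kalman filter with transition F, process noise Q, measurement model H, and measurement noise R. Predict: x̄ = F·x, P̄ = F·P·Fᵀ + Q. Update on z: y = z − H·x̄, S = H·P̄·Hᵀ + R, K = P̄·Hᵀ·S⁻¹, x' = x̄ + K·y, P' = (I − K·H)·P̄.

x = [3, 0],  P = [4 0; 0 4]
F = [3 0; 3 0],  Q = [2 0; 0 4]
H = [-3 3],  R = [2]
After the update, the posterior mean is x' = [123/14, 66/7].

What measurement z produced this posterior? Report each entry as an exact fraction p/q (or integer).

x̄ = F·x = [9, 9]
P̄ = F·P·Fᵀ + Q = [38 36; 36 40]
S = H·P̄·Hᵀ + R = [56]
K = P̄·Hᵀ·S⁻¹ = [-3/28; 3/14]
x' − x̄ = [-3/14, 3/7] = K·y
y = (KᵀK)⁻¹·Kᵀ·(x' − x̄) = [2]
z = y + H·x̄ = [2] + [0] = [2]

z = [2]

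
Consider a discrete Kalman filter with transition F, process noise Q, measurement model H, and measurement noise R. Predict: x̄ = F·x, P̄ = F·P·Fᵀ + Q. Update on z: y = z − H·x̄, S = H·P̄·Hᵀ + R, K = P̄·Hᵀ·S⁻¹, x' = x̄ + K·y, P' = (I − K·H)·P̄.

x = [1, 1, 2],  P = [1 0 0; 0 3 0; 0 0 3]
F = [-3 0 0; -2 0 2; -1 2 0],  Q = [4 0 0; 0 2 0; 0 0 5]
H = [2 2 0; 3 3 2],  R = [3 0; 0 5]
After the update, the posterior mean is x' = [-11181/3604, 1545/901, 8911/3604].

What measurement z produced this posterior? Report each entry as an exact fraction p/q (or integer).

x̄ = F·x = [-3, 2, 1]
P̄ = F·P·Fᵀ + Q = [13 6 3; 6 18 2; 3 2 18]
S = H·P̄·Hᵀ + R = [175 278; 278 524]
K = P̄·Hᵀ·S⁻¹ = [1199/7208 461/14416; 503/1802 -11/3604; -4469/7208 6145/14416]
x' − x̄ = [-369/3604, -257/901, 5307/3604] = K·y
y = (KᵀK)⁻¹·Kᵀ·(x' − x̄) = [-1, 2]
z = y + H·x̄ = [-1, 2] + [-2, -1] = [-3, 1]

z = [-3, 1]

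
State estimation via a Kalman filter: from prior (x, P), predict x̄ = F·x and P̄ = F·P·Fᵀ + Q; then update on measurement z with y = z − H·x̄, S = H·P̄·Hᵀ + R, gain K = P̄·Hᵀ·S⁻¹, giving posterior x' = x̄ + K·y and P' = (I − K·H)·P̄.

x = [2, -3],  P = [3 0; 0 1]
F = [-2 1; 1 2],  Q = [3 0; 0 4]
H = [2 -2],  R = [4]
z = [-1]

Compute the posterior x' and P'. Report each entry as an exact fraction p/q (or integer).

x̄ = F·x = [-7, -4]
P̄ = F·P·Fᵀ + Q = [16 -4; -4 11]
y = z − H·x̄ = [5]
S = H·P̄·Hᵀ + R = [144]
K = P̄·Hᵀ·S⁻¹ = [5/18; -5/24]
x' = x̄ + K·y = [-101/18, -121/24]
P' = (I − K·H)·P̄ = [44/9 13/3; 13/3 19/4]

x' = [-101/18, -121/24]
P' = [44/9 13/3; 13/3 19/4]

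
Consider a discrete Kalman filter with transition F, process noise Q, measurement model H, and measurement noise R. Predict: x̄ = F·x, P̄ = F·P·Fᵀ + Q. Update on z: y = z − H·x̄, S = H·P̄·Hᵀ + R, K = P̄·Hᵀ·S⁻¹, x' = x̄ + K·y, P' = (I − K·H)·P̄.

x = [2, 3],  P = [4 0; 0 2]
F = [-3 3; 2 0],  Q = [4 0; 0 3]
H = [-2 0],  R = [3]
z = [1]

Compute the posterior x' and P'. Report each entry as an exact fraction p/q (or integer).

x̄ = F·x = [3, 4]
P̄ = F·P·Fᵀ + Q = [58 -24; -24 19]
y = z − H·x̄ = [7]
S = H·P̄·Hᵀ + R = [235]
K = P̄·Hᵀ·S⁻¹ = [-116/235; 48/235]
x' = x̄ + K·y = [-107/235, 1276/235]
P' = (I − K·H)·P̄ = [174/235 -72/235; -72/235 2161/235]

x' = [-107/235, 1276/235]
P' = [174/235 -72/235; -72/235 2161/235]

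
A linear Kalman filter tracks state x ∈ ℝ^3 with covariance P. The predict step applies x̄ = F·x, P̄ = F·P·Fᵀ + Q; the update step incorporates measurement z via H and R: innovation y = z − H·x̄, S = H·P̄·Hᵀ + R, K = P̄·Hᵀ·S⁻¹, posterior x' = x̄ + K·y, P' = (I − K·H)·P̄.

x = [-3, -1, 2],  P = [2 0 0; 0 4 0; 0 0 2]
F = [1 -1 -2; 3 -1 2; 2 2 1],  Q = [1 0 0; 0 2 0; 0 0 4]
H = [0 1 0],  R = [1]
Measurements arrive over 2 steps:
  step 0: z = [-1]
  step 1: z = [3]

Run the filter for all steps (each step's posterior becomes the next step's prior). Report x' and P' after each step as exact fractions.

step 0: x' = [-64/11, -12/11, -58/11], P' = [491/33 2/33 -280/33; 2/33 32/33 8/33; -280/33 8/33 926/33]
step 1: x' = [-4293/4850, 13563/4850, -4333/2425], P' = [759007/4850 -1087/4850 36367/2425; -1087/4850 4817/4850 1403/2425; 36367/2425 1403/2425 33404/2425]

step 0: x̄ = F·x = [-6, -4, -6]
step 0: P̄ = F·P·Fᵀ + Q = [15 2 -8; 2 32 8; -8 8 30]
step 0: y = z − H·x̄ = [3]
step 0: S = H·P̄·Hᵀ + R = [33]
step 0: K = P̄·Hᵀ·S⁻¹ = [2/33; 32/33; 8/33]
step 0: x' = x̄ + K·y = [-64/11, -12/11, -58/11]
step 0: P' = (I − K·H)·P̄ = [491/33 2/33 -280/33; 2/33 32/33 8/33; -280/33 8/33 926/33]
step 1: x̄ = F·x = [64/11, -296/11, -210/11]
step 1: P̄ = F·P·Fᵀ + Q = [5408/33 -1087/33 -134/33; -1087/33 4817/33 2806/33; -134/33 2806/33 2078/33]
step 1: y = z − H·x̄ = [329/11]
step 1: S = H·P̄·Hᵀ + R = [4850/33]
step 1: K = P̄·Hᵀ·S⁻¹ = [-1087/4850; 4817/4850; 1403/2425]
step 1: x' = x̄ + K·y = [-4293/4850, 13563/4850, -4333/2425]
step 1: P' = (I − K·H)·P̄ = [759007/4850 -1087/4850 36367/2425; -1087/4850 4817/4850 1403/2425; 36367/2425 1403/2425 33404/2425]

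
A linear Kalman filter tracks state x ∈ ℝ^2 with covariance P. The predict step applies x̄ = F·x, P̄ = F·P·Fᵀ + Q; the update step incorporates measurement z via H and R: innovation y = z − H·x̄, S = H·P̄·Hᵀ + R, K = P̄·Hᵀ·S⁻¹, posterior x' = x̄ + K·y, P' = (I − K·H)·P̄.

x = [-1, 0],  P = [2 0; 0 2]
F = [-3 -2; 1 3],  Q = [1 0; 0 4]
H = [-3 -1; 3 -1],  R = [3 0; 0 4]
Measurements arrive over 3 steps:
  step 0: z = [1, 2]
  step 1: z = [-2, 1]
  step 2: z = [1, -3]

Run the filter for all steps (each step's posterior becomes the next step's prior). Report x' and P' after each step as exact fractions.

step 0: x̄ = F·x = [3, -1]
step 0: P̄ = F·P·Fᵀ + Q = [27 -18; -18 24]
step 0: y = z − H·x̄ = [9, -8]
step 0: S = H·P̄·Hᵀ + R = [162 -219; -219 379]
step 0: K = P̄·Hᵀ·S⁻¹ = [-244/1493 249/1493; -1904/4479 -674/1493]
step 0: x' = x̄ + K·y = [291/1493, -1813/1493]
step 0: P' = (I − K·H)·P̄ = [288/1493 -132/1493; -132/1493 2300/1493]
step 1: x̄ = F·x = [2753/1493, -5148/1493]
step 1: P̄ = F·P·Fᵀ + Q = [11701/1493 -13212/1493; -13212/1493 26168/1493]
step 1: y = z − H·x̄ = [125/1493, -11914/1493]
step 1: S = H·P̄·Hᵀ + R = [56684/1493 -79141/1493; -79141/1493 216721/1493]
step 1: K = P̄·Hᵀ·S⁻¹ = [-616572/4033031 673953/4033031; -1533152/4033031 -1784436/4033031]
step 1: x' = x̄ + K·y = [2006957/4033031, 205012/4033031]
step 1: P' = (I − K·H)·P̄ = [757588/4033031 -423048/4033031; -423048/4033031 5868600/4033031]
step 2: x̄ = F·x = [-6430895/4033031, 2621993/4033031]
step 2: P̄ = F·P·Fᵀ + Q = [29249147/4033031 -32830836/4033031; -32830836/4033031 67168824/4033031]
step 2: y = z − H·x̄ = [-12637661/4033031, 9815585/4033031]
step 2: S = H·P̄·Hᵀ + R = [145525224/4033031 -196073499/4033031; -196073499/4033031 543528287/4033031]
step 2: K = P̄·Hᵀ·S⁻¹ = [-512974284/3359942659 560330421/3359942659; -1277491520/3359942659 -1484917764/3359942659]
step 2: x' = x̄ + K·y = [-2386461316/3359942659, 2573477457/3359942659]
step 2: P' = (I − K·H)·P̄ = [630040756/3359942659 -351199416/3359942659; -351199416/3359942659 4886072808/3359942659]

step 0: x' = [291/1493, -1813/1493], P' = [288/1493 -132/1493; -132/1493 2300/1493]
step 1: x' = [2006957/4033031, 205012/4033031], P' = [757588/4033031 -423048/4033031; -423048/4033031 5868600/4033031]
step 2: x' = [-2386461316/3359942659, 2573477457/3359942659], P' = [630040756/3359942659 -351199416/3359942659; -351199416/3359942659 4886072808/3359942659]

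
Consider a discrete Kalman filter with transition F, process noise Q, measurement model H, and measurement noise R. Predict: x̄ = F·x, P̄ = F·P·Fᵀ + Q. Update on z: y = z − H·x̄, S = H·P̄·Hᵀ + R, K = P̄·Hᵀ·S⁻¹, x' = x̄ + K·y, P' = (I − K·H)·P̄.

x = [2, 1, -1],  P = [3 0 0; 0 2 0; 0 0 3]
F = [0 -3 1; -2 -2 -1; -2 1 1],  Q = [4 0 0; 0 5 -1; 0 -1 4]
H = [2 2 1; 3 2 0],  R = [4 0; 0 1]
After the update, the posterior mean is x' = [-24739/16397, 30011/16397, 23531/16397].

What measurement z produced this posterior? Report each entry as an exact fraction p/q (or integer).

x̄ = F·x = [-4, -5, -4]
P̄ = F·P·Fᵀ + Q = [25 9 -3; 9 28 4; -3 4 21]
S = H·P̄·Hᵀ + R = [313 351; 351 446]
K = P̄·Hᵀ·S⁻¹ = [-3653/16397 6294/16397; 5655/16397 -1399/16397; 10609/16397 -8386/16397]
x' − x̄ = [40849/16397, 111996/16397, 89119/16397] = K·y
y = (KᵀK)⁻¹·Kᵀ·(x' − x̄) = [25, 21]
z = y + H·x̄ = [25, 21] + [-22, -22] = [3, -1]

z = [3, -1]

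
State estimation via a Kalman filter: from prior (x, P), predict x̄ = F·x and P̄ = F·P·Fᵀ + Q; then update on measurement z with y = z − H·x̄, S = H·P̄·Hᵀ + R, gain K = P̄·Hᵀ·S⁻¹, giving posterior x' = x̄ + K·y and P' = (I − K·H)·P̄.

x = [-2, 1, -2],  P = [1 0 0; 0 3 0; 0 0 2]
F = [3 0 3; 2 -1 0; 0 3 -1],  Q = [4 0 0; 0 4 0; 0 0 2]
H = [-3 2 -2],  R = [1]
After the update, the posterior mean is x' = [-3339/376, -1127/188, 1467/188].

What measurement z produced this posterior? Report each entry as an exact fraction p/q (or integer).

x̄ = F·x = [-12, -5, 5]
P̄ = F·P·Fᵀ + Q = [31 6 -6; 6 11 -9; -6 -9 31]
S = H·P̄·Hᵀ + R = [376]
K = P̄·Hᵀ·S⁻¹ = [-69/376; 11/188; -31/188]
x' − x̄ = [1173/376, -187/188, 527/188] = K·y
y = (KᵀK)⁻¹·Kᵀ·(x' − x̄) = [-17]
z = y + H·x̄ = [-17] + [16] = [-1]

z = [-1]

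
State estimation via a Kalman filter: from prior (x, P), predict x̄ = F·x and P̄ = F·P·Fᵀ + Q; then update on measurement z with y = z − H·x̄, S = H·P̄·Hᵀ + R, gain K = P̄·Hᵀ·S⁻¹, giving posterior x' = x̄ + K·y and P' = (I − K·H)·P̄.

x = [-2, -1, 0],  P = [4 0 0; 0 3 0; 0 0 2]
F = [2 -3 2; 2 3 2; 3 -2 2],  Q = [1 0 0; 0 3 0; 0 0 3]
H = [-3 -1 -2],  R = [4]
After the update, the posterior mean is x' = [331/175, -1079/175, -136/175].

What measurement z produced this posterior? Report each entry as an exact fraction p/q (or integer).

z = [2]

x̄ = F·x = [-1, -7, -4]
P̄ = F·P·Fᵀ + Q = [52 -3 50; -3 54 14; 50 14 59]
S = H·P̄·Hᵀ + R = [1400]
K = P̄·Hᵀ·S⁻¹ = [-253/1400; -73/1400; -141/700]
x' − x̄ = [506/175, 146/175, 564/175] = K·y
y = (KᵀK)⁻¹·Kᵀ·(x' − x̄) = [-16]
z = y + H·x̄ = [-16] + [18] = [2]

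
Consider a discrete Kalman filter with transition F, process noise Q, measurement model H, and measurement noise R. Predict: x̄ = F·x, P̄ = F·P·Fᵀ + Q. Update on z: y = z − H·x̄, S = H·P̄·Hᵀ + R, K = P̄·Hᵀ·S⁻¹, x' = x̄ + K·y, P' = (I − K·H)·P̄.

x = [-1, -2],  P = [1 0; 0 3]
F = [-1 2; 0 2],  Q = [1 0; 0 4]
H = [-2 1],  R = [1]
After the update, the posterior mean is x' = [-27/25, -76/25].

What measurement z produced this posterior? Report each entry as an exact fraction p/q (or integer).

x̄ = F·x = [-3, -4]
P̄ = F·P·Fᵀ + Q = [14 12; 12 16]
S = H·P̄·Hᵀ + R = [25]
K = P̄·Hᵀ·S⁻¹ = [-16/25; -8/25]
x' − x̄ = [48/25, 24/25] = K·y
y = (KᵀK)⁻¹·Kᵀ·(x' − x̄) = [-3]
z = y + H·x̄ = [-3] + [2] = [-1]

z = [-1]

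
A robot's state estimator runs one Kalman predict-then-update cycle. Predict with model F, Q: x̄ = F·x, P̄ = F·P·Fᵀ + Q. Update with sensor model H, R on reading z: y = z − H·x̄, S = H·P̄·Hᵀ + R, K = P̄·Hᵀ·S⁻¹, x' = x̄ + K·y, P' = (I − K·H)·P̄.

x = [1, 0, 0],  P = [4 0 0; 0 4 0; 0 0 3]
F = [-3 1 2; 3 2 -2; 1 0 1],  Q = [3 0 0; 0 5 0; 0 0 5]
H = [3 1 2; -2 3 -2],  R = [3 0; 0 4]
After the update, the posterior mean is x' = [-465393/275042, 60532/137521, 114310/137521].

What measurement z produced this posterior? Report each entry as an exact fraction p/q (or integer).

z = [-3, 3]

x̄ = F·x = [-3, 3, 1]
P̄ = F·P·Fᵀ + Q = [55 -40 -6; -40 69 6; -6 6 12]
S = H·P̄·Hᵀ + R = [327 -367; -367 1253]
K = P̄·Hᵀ·S⁻¹ = [61583/275042 -29815/275042; 26029/137521 37806/137521; 8619/137521 3183/137521]
x' − x̄ = [359733/275042, -352031/137521, -23211/137521] = K·y
y = (KᵀK)⁻¹·Kᵀ·(x' − x̄) = [1, -10]
z = y + H·x̄ = [1, -10] + [-4, 13] = [-3, 3]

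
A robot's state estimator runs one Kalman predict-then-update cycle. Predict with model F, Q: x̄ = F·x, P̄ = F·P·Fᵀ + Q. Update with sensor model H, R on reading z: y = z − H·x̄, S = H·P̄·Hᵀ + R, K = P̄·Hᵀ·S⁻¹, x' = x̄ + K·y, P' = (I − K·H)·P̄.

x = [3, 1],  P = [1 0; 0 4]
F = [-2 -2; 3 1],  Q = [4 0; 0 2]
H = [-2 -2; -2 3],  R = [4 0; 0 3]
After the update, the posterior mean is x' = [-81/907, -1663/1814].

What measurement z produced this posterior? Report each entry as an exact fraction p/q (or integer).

x̄ = F·x = [-8, 10]
P̄ = F·P·Fᵀ + Q = [24 -14; -14 15]
S = H·P̄·Hᵀ + R = [48 34; 34 402]
K = P̄·Hᵀ·S⁻¹ = [-249/907 -182/907; -1643/9070 893/4535]
x' − x̄ = [7175/907, -19803/1814] = K·y
y = (KᵀK)⁻¹·Kᵀ·(x' − x̄) = [7, -49]
z = y + H·x̄ = [7, -49] + [-4, 46] = [3, -3]

z = [3, -3]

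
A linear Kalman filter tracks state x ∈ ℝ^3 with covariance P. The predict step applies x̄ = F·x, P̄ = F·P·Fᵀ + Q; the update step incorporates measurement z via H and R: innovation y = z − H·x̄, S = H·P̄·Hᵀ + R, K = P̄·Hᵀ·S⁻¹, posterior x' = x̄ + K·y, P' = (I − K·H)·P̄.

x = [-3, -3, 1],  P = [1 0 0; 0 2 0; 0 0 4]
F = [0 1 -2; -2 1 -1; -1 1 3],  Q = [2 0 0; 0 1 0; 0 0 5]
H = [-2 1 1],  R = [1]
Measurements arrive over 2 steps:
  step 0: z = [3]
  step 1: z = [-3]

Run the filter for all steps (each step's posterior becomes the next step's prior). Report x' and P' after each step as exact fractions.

step 0: x' = [-9/7, 45/14, -19/7], P' = [82/21 199/42 58/21; 199/42 1559/168 2/21; 58/21 2/21 124/21]
step 1: x' = [3421/762, 1433/254, 71/254], P' = [25903/9144 579/1016 14189/3048; 579/1016 26525/3048 -23975/3048; 14189/3048 -23975/3048 53621/3048]

step 0: x̄ = F·x = [-5, 2, 3]
step 0: P̄ = F·P·Fᵀ + Q = [20 10 -22; 10 11 -8; -22 -8 44]
step 0: y = z − H·x̄ = [-12]
step 0: S = H·P̄·Hᵀ + R = [168]
step 0: K = P̄·Hᵀ·S⁻¹ = [-13/42; -17/168; 10/21]
step 0: x' = x̄ + K·y = [-9/7, 45/14, -19/7]
step 0: P' = (I − K·H)·P̄ = [82/21 199/42 58/21; 199/42 1559/168 2/21; 58/21 2/21 124/21]
step 1: x̄ = F·x = [121/14, 17/2, -51/14]
step 1: P̄ = F·P·Fᵀ + Q = [1933/56 179/8 -1415/56; 179/8 569/24 -683/24; -1415/56 -683/24 7703/168]
step 1: y = z − H·x̄ = [66/7]
step 1: S = H·P̄·Hᵀ + R = [1143/7]
step 1: K = P̄·Hᵀ·S⁻¹ = [-1007/2286; -77/254; 317/762]
step 1: x' = x̄ + K·y = [3421/762, 1433/254, 71/254]
step 1: P' = (I − K·H)·P̄ = [25903/9144 579/1016 14189/3048; 579/1016 26525/3048 -23975/3048; 14189/3048 -23975/3048 53621/3048]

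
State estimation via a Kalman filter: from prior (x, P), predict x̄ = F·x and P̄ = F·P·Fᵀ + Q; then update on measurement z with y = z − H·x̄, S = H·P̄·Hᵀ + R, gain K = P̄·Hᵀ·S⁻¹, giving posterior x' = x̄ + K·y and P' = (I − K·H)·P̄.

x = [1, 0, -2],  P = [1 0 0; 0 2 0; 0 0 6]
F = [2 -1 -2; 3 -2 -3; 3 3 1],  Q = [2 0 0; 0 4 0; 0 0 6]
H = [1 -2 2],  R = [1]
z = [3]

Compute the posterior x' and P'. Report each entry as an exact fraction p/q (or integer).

x̄ = F·x = [6, 9, 1]
P̄ = F·P·Fᵀ + Q = [32 46 -12; 46 75 -21; -12 -21 39]
y = z − H·x̄ = [13]
S = H·P̄·Hᵀ + R = [425]
K = P̄·Hᵀ·S⁻¹ = [-84/425; -146/425; 108/425]
x' = x̄ + K·y = [1458/425, 1927/425, 1829/425]
P' = (I − K·H)·P̄ = [6544/425 7286/425 3972/425; 7286/425 10559/425 6843/425; 3972/425 6843/425 4911/425]

x' = [1458/425, 1927/425, 1829/425]
P' = [6544/425 7286/425 3972/425; 7286/425 10559/425 6843/425; 3972/425 6843/425 4911/425]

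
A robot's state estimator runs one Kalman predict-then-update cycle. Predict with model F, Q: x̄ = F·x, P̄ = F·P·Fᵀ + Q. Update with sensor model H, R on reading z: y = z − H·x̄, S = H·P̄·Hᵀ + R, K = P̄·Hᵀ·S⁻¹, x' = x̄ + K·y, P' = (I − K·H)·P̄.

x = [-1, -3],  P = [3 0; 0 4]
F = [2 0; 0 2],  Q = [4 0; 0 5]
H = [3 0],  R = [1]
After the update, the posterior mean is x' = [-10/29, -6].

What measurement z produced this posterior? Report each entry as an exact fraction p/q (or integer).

x̄ = F·x = [-2, -6]
P̄ = F·P·Fᵀ + Q = [16 0; 0 21]
S = H·P̄·Hᵀ + R = [145]
K = P̄·Hᵀ·S⁻¹ = [48/145; 0]
x' − x̄ = [48/29, 0] = K·y
y = (KᵀK)⁻¹·Kᵀ·(x' − x̄) = [5]
z = y + H·x̄ = [5] + [-6] = [-1]

z = [-1]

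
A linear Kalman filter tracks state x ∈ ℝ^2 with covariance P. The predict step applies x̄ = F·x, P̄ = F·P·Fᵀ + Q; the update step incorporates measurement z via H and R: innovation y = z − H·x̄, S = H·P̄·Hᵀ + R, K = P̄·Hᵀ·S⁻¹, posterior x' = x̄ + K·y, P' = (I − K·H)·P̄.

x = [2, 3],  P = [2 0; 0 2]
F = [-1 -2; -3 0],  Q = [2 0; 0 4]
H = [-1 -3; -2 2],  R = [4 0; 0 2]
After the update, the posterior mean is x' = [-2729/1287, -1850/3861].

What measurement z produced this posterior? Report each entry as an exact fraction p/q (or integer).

z = [3, 3]

x̄ = F·x = [-8, -6]
P̄ = F·P·Fᵀ + Q = [12 6; 6 22]
S = H·P̄·Hᵀ + R = [250 -84; -84 90]
K = P̄·Hᵀ·S⁻¹ = [-103/429 -460/1287; -316/1287 488/3861]
x' − x̄ = [7567/1287, 21316/3861] = K·y
y = (KᵀK)⁻¹·Kᵀ·(x' − x̄) = [-23, -1]
z = y + H·x̄ = [-23, -1] + [26, 4] = [3, 3]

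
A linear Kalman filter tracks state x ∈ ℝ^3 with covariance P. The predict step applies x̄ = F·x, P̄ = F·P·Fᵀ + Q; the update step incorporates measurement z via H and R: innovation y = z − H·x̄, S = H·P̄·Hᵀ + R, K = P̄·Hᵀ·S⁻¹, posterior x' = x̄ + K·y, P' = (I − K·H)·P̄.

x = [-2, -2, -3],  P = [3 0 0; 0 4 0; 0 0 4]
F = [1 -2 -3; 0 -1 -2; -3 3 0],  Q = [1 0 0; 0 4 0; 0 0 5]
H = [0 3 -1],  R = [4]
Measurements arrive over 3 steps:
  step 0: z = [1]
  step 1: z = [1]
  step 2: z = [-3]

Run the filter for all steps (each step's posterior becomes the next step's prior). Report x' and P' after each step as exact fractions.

step 0: x' = [331/120, 79/30, 299/45], P' = [391/40 19/10 64/15; 19/10 22/5 184/15; 64/15 184/15 1708/45]
step 1: x' = [-55943/92759, -462478/278277, -1642483/278277], P' = [1084454/92759 331304/92759 826468/92759; 331304/92759 733828/92759 6276436/278277; 826468/92759 6276436/278277 6318816/92759]
step 2: x' = [-107700268/125594699, -63782012/125594699, 539032703/376784097], P' = [4521803911/376784097 1538257180/376784097 3926012828/376784097; 1538257180/376784097 3373948864/376784097 3223218512/125594699; 3926012828/376784097 3223218512/125594699 29158045684/376784097]

step 0: x̄ = F·x = [11, 8, 0]
step 0: P̄ = F·P·Fᵀ + Q = [56 32 -33; 32 24 -12; -33 -12 68]
step 0: y = z − H·x̄ = [-23]
step 0: S = H·P̄·Hᵀ + R = [360]
step 0: K = P̄·Hᵀ·S⁻¹ = [43/120; 7/30; -13/45]
step 0: x' = x̄ + K·y = [331/120, 79/30, 299/45]
step 0: P' = (I − K·H)·P̄ = [391/40 19/10 64/15; 19/10 22/5 184/15; 64/15 184/15 1708/45]
step 1: x̄ = F·x = [-2693/120, -1433/90, -3/8]
step 1: P̄ = F·P·Fᵀ + Q = [19359/40 9359/30 -885/8; 9359/30 9418/45 -111/2; -885/8 -111/2 787/8]
step 1: y = z − H·x̄ = [5807/120]
step 1: S = H·P̄·Hᵀ + R = [92759/40]
step 1: K = P̄·Hᵀ·S⁻¹ = [41861/92759; 82004/278277; -10595/92759]
step 1: x' = x̄ + K·y = [-55943/92759, -462478/278277, -1642483/278277]
step 1: P' = (I − K·H)·P̄ = [1084454/92759 331304/92759 826468/92759; 331304/92759 733828/92759 6276436/278277; 826468/92759 6276436/278277 6318816/92759]
step 2: x̄ = F·x = [5684576/278277, 1249148/92759, -294649/92759]
step 2: P̄ = F·P·Fᵀ + Q = [79803589/92759 156123988/278277 -16065690/92759; 156123988/278277 104246128/278277 -8801636/92759; -16065690/92759 -8801636/92759 10864861/92759]
step 2: y = z − H·x̄ = [-4320370/92759]
step 2: S = H·P̄·Hᵀ + R = [376784097/92759]
step 2: K = P̄·Hᵀ·S⁻¹ = [172189678/376784097; 37682588/125594699; -37269769/376784097]
step 2: x' = x̄ + K·y = [-107700268/125594699, -63782012/125594699, 539032703/376784097]
step 2: P' = (I − K·H)·P̄ = [4521803911/376784097 1538257180/376784097 3926012828/376784097; 1538257180/376784097 3373948864/376784097 3223218512/125594699; 3926012828/376784097 3223218512/125594699 29158045684/376784097]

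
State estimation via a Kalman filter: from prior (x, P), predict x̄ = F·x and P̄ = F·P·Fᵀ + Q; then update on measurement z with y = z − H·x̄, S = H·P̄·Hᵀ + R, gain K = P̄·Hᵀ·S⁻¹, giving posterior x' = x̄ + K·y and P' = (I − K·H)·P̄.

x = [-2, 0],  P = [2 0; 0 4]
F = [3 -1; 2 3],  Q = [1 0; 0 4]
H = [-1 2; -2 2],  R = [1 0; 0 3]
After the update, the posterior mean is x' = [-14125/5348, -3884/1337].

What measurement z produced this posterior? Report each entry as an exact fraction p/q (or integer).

z = [-3, -1]

x̄ = F·x = [-6, -4]
P̄ = F·P·Fᵀ + Q = [23 0; 0 48]
S = H·P̄·Hᵀ + R = [216 238; 238 287]
K = P̄·Hᵀ·S⁻¹ = [621/764 -2231/2674; 168/191 -528/1337]
x' − x̄ = [17963/5348, 1464/1337] = K·y
y = (KᵀK)⁻¹·Kᵀ·(x' − x̄) = [-1, -5]
z = y + H·x̄ = [-1, -5] + [-2, 4] = [-3, -1]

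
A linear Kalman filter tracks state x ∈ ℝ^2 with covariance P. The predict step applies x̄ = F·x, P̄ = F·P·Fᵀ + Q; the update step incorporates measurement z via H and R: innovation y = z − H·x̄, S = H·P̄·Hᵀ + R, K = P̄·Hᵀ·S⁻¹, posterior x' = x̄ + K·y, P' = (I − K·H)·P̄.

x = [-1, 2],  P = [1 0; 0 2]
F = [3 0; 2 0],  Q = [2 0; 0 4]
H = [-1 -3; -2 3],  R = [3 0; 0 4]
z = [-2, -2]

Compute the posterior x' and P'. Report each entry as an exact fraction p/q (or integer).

x̄ = F·x = [-3, -2]
P̄ = F·P·Fᵀ + Q = [11 6; 6 8]
y = z − H·x̄ = [-11, -2]
S = H·P̄·Hᵀ + R = [122 -32; -32 48]
K = P̄·Hᵀ·S⁻¹ = [-95/302 -177/604; -33/151 63/604]
x' = x̄ + K·y = [158/151, 59/302]
P' = (I − K·H)·P̄ = [213/302 12/151; 12/151 29/151]

x' = [158/151, 59/302]
P' = [213/302 12/151; 12/151 29/151]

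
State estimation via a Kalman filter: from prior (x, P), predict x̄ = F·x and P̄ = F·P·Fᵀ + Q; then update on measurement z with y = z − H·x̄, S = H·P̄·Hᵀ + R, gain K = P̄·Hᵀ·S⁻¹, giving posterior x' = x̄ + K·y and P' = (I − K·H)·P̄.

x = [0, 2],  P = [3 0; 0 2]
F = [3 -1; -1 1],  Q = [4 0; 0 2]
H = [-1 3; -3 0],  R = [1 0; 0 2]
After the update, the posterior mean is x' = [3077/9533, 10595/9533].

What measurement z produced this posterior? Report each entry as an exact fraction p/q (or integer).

z = [3, -1]

x̄ = F·x = [-2, 2]
P̄ = F·P·Fᵀ + Q = [33 -11; -11 7]
S = H·P̄·Hᵀ + R = [163 198; 198 299]
K = P̄·Hᵀ·S⁻¹ = [-132/9533 -3069/9533; 3034/9533 -957/9533]
x' − x̄ = [22143/9533, -8471/9533] = K·y
y = (KᵀK)⁻¹·Kᵀ·(x' − x̄) = [-5, -7]
z = y + H·x̄ = [-5, -7] + [8, 6] = [3, -1]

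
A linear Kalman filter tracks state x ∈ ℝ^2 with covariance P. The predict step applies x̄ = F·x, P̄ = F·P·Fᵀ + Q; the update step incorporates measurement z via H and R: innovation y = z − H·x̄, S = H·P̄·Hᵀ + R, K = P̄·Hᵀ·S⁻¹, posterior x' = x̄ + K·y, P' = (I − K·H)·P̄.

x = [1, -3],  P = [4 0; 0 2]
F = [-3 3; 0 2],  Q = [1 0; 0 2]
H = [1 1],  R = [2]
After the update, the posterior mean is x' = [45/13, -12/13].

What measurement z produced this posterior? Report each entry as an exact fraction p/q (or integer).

z = [3]

x̄ = F·x = [-12, -6]
P̄ = F·P·Fᵀ + Q = [55 12; 12 10]
S = H·P̄·Hᵀ + R = [91]
K = P̄·Hᵀ·S⁻¹ = [67/91; 22/91]
x' − x̄ = [201/13, 66/13] = K·y
y = (KᵀK)⁻¹·Kᵀ·(x' − x̄) = [21]
z = y + H·x̄ = [21] + [-18] = [3]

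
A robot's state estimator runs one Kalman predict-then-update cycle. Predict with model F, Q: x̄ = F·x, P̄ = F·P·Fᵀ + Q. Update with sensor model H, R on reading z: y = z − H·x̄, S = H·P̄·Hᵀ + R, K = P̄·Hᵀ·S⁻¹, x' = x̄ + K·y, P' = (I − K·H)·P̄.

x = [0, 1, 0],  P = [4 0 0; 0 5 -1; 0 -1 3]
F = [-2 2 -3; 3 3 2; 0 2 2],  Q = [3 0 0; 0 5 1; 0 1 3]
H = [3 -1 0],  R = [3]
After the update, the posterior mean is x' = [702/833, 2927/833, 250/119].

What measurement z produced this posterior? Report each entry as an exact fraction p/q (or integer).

x̄ = F·x = [2, 3, 2]
P̄ = F·P·Fᵀ + Q = [78 -7 4; -7 86 33; 4 33 27]
S = H·P̄·Hᵀ + R = [833]
K = P̄·Hᵀ·S⁻¹ = [241/833; -107/833; -3/119]
x' − x̄ = [-964/833, 428/833, 12/119] = K·y
y = (KᵀK)⁻¹·Kᵀ·(x' − x̄) = [-4]
z = y + H·x̄ = [-4] + [3] = [-1]

z = [-1]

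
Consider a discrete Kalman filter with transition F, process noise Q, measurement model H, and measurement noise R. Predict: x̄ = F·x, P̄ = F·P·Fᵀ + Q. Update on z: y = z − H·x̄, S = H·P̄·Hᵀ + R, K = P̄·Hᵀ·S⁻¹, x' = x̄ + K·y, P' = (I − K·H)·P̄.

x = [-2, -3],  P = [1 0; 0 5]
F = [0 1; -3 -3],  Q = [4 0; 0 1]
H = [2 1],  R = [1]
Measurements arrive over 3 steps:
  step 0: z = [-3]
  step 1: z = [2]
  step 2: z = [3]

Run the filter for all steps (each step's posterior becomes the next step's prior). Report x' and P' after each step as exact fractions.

step 0: x' = [-33/8, 45/8], P' = [279/32 -555/32; -555/32 1135/32]
step 1: x' = [321/223, -158/223], P' = [3975/223 -15507/446; -15507/446 15329/223]
step 2: x' = [58127/8597, -91937/8597], P' = [808269/34388 -394419/8597; -394419/8597 777781/8597]

step 0: x̄ = F·x = [-3, 15]
step 0: P̄ = F·P·Fᵀ + Q = [9 -15; -15 55]
step 0: y = z − H·x̄ = [-12]
step 0: S = H·P̄·Hᵀ + R = [32]
step 0: K = P̄·Hᵀ·S⁻¹ = [3/32; 25/32]
step 0: x' = x̄ + K·y = [-33/8, 45/8]
step 0: P' = (I − K·H)·P̄ = [279/32 -555/32; -555/32 1135/32]
step 1: x̄ = F·x = [45/8, -9/2]
step 1: P̄ = F·P·Fᵀ + Q = [1263/32 -435/8; -435/8 173/2]
step 1: y = z − H·x̄ = [-19/4]
step 1: S = H·P̄·Hᵀ + R = [223/8]
step 1: K = P̄·Hᵀ·S⁻¹ = [393/446; -178/223]
step 1: x' = x̄ + K·y = [321/223, -158/223]
step 1: P' = (I − K·H)·P̄ = [3975/223 -15507/446; -15507/446 15329/223]
step 2: x̄ = F·x = [-158/223, -489/223]
step 2: P̄ = F·P·Fᵀ + Q = [16221/223 -45453/446; -45453/446 34396/223]
step 2: y = z − H·x̄ = [1474/223]
step 2: S = H·P̄·Hᵀ + R = [8597/223]
step 2: K = P̄·Hᵀ·S⁻¹ = [19431/17194; -11057/8597]
step 2: x' = x̄ + K·y = [58127/8597, -91937/8597]
step 2: P' = (I − K·H)·P̄ = [808269/34388 -394419/8597; -394419/8597 777781/8597]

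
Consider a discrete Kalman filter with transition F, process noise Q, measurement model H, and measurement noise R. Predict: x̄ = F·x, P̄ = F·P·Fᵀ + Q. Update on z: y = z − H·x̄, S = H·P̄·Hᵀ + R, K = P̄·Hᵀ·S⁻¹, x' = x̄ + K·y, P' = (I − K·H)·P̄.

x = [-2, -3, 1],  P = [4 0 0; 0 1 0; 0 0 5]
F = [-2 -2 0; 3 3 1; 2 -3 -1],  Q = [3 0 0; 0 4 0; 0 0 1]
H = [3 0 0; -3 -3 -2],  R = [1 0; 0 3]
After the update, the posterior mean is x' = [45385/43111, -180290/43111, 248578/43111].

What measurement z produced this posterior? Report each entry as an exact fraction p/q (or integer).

z = [3, -2]

x̄ = F·x = [10, -14, 4]
P̄ = F·P·Fᵀ + Q = [23 -30 -10; -30 54 10; -10 10 31]
S = H·P̄·Hᵀ + R = [208 123; 123 280]
K = P̄·Hᵀ·S⁻¹ = [14277/43111 41/43111; -13884/43111 -8066/43111; -774/43111 -9206/43111]
x' − x̄ = [-385725/43111, 423264/43111, 76134/43111] = K·y
y = (KᵀK)⁻¹·Kᵀ·(x' − x̄) = [-27, -6]
z = y + H·x̄ = [-27, -6] + [30, 4] = [3, -2]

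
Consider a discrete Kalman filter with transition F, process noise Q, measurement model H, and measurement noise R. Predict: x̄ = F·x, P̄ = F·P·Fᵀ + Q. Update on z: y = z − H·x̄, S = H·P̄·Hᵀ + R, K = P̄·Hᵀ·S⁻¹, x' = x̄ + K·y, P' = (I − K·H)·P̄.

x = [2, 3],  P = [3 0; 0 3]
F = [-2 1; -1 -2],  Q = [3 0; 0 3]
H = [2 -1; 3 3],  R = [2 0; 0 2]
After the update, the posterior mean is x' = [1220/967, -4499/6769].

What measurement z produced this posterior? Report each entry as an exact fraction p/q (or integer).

x̄ = F·x = [-1, -8]
P̄ = F·P·Fᵀ + Q = [18 0; 0 18]
S = H·P̄·Hᵀ + R = [92 54; 54 326]
K = P̄·Hᵀ·S⁻¹ = [315/967 108/967; -2196/6769 1485/6769]
x' − x̄ = [2187/967, 49653/6769] = K·y
y = (KᵀK)⁻¹·Kᵀ·(x' − x̄) = [-3, 29]
z = y + H·x̄ = [-3, 29] + [6, -27] = [3, 2]

z = [3, 2]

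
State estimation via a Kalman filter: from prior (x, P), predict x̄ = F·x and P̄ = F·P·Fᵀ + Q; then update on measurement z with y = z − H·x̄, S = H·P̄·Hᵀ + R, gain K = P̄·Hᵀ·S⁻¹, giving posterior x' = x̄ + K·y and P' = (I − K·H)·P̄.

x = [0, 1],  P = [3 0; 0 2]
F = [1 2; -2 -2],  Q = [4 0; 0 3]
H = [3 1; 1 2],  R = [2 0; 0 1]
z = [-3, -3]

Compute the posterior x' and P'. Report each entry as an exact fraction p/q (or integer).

x̄ = F·x = [2, -2]
P̄ = F·P·Fᵀ + Q = [15 -14; -14 23]
y = z − H·x̄ = [-7, -1]
S = H·P̄·Hᵀ + R = [76 -7; -7 52]
K = P̄·Hᵀ·S⁻¹ = [507/1301 -257/1301; -764/3903 2299/3903]
x' = x̄ + K·y = [-690/1301, -4757/3903]
P' = (I − K·H)·P̄ = [457/1301 -357/1301; -357/1301 1685/3903]

x' = [-690/1301, -4757/3903]
P' = [457/1301 -357/1301; -357/1301 1685/3903]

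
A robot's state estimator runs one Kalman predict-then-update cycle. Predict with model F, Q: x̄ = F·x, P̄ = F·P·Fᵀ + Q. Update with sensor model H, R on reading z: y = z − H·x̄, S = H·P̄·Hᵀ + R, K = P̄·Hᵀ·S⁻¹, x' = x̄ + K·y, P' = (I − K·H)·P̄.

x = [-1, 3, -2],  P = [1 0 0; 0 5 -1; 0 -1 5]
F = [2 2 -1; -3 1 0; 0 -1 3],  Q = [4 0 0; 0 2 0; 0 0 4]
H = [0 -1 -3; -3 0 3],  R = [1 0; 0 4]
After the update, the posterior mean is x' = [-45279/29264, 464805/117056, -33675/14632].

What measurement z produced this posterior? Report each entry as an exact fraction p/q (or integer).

z = [3, -2]

x̄ = F·x = [6, 6, -9]
P̄ = F·P·Fᵀ + Q = [37 5 -32; 5 16 -8; -32 -8 60]
S = H·P̄·Hᵀ + R = [509 -789; -789 1453]
K = P̄·Hᵀ·S⁻¹ = [-7775/29264 -8391/29264; -19147/117056 -13539/117056; -4019/14632 597/14632]
x' − x̄ = [-220863/29264, -237531/117056, 98013/14632] = K·y
y = (KᵀK)⁻¹·Kᵀ·(x' − x̄) = [-18, 43]
z = y + H·x̄ = [-18, 43] + [21, -45] = [3, -2]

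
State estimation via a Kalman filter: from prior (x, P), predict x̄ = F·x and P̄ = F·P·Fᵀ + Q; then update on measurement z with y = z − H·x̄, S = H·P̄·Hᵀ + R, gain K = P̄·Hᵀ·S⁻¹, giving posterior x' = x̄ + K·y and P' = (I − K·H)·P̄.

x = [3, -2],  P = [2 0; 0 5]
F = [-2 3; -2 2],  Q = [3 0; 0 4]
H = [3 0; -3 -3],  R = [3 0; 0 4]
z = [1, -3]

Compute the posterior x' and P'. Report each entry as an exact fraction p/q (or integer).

x̄ = F·x = [-12, -10]
P̄ = F·P·Fᵀ + Q = [56 38; 38 32]
y = z − H·x̄ = [37, -69]
S = H·P̄·Hᵀ + R = [507 -846; -846 1480]
K = P̄·Hᵀ·S⁻¹ = [839/2887 -141/5774; -745/2887 -1671/5774]
x' = x̄ + K·y = [2527/5774, 2429/5774]
P' = (I − K·H)·P̄ = [839/2887 -745/2887; -745/2887 1859/2887]

x' = [2527/5774, 2429/5774]
P' = [839/2887 -745/2887; -745/2887 1859/2887]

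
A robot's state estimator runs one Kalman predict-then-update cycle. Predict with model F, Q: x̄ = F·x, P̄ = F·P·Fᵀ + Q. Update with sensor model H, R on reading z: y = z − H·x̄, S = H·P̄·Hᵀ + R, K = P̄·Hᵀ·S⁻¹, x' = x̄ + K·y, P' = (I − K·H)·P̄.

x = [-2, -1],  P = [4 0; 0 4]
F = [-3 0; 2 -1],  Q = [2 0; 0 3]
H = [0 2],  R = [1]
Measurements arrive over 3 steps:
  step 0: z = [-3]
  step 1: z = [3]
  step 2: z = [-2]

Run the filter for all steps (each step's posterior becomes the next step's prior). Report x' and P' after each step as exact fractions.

step 0: x' = [138/31, -47/31], P' = [410/31 -8/31; -8/31 23/93]
step 1: x' = [-19458/21365, 32877/21365], P' = [197368/21365 -7452/21365; -7452/21365 5318/21365]
step 2: x' = [-1620642/3576137, -3626565/3576137], P' = [31919338/3576137 -1206564/3576137; -1206564/3576137 888693/3576137]

step 0: x̄ = F·x = [6, -3]
step 0: P̄ = F·P·Fᵀ + Q = [38 -24; -24 23]
step 0: y = z − H·x̄ = [3]
step 0: S = H·P̄·Hᵀ + R = [93]
step 0: K = P̄·Hᵀ·S⁻¹ = [-16/31; 46/93]
step 0: x' = x̄ + K·y = [138/31, -47/31]
step 0: P' = (I − K·H)·P̄ = [410/31 -8/31; -8/31 23/93]
step 1: x̄ = F·x = [-414/31, 323/31]
step 1: P̄ = F·P·Fᵀ + Q = [3752/31 -2484/31; -2484/31 5318/93]
step 1: y = z − H·x̄ = [-553/31]
step 1: S = H·P̄·Hᵀ + R = [21365/93]
step 1: K = P̄·Hᵀ·S⁻¹ = [-14904/21365; 10636/21365]
step 1: x' = x̄ + K·y = [-19458/21365, 32877/21365]
step 1: P' = (I − K·H)·P̄ = [197368/21365 -7452/21365; -7452/21365 5318/21365]
step 2: x̄ = F·x = [58374/21365, -71793/21365]
step 2: P̄ = F·P·Fᵀ + Q = [1819042/21365 -1206564/21365; -1206564/21365 888693/21365]
step 2: y = z − H·x̄ = [100856/21365]
step 2: S = H·P̄·Hᵀ + R = [3576137/21365]
step 2: K = P̄·Hᵀ·S⁻¹ = [-2413128/3576137; 1777386/3576137]
step 2: x' = x̄ + K·y = [-1620642/3576137, -3626565/3576137]
step 2: P' = (I − K·H)·P̄ = [31919338/3576137 -1206564/3576137; -1206564/3576137 888693/3576137]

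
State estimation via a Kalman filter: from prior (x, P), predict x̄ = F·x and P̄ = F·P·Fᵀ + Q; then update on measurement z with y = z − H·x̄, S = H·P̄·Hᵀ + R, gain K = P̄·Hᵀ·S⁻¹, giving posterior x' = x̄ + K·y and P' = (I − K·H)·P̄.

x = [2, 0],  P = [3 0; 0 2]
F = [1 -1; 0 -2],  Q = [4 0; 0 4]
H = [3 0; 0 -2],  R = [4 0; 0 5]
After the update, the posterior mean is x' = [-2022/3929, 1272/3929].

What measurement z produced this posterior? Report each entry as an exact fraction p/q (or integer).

z = [-2, -1]

x̄ = F·x = [2, 0]
P̄ = F·P·Fᵀ + Q = [9 4; 4 12]
S = H·P̄·Hᵀ + R = [85 -24; -24 53]
K = P̄·Hᵀ·S⁻¹ = [1239/3929 -32/3929; 60/3929 -1752/3929]
x' − x̄ = [-9880/3929, 1272/3929] = K·y
y = (KᵀK)⁻¹·Kᵀ·(x' − x̄) = [-8, -1]
z = y + H·x̄ = [-8, -1] + [6, 0] = [-2, -1]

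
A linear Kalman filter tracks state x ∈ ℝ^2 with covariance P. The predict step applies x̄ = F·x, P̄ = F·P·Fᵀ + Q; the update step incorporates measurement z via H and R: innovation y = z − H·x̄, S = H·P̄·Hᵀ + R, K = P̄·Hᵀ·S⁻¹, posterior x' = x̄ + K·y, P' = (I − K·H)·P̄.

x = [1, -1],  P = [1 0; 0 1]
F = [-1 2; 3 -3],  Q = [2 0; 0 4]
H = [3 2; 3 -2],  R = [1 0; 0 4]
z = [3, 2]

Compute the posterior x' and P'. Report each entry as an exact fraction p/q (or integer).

x' = [2784/3649, 3605/10947]
P' = [496/3649 -450/3649; -450/3649 3373/10947]

x̄ = F·x = [-3, 6]
P̄ = F·P·Fᵀ + Q = [7 -9; -9 22]
y = z − H·x̄ = [0, 23]
S = H·P̄·Hᵀ + R = [44 -25; -25 263]
K = P̄·Hᵀ·S⁻¹ = [588/3649 597/3649; 2696/10947 -2699/10947]
x' = x̄ + K·y = [2784/3649, 3605/10947]
P' = (I − K·H)·P̄ = [496/3649 -450/3649; -450/3649 3373/10947]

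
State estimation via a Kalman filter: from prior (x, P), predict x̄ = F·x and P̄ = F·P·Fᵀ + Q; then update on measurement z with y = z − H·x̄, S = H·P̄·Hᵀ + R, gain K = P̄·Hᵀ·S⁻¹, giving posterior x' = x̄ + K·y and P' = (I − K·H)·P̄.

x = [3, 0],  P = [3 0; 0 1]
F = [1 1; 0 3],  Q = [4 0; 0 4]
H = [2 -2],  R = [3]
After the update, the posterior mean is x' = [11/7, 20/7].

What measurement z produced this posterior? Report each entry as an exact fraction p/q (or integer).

x̄ = F·x = [3, 0]
P̄ = F·P·Fᵀ + Q = [8 3; 3 13]
S = H·P̄·Hᵀ + R = [63]
K = P̄·Hᵀ·S⁻¹ = [10/63; -20/63]
x' − x̄ = [-10/7, 20/7] = K·y
y = (KᵀK)⁻¹·Kᵀ·(x' − x̄) = [-9]
z = y + H·x̄ = [-9] + [6] = [-3]

z = [-3]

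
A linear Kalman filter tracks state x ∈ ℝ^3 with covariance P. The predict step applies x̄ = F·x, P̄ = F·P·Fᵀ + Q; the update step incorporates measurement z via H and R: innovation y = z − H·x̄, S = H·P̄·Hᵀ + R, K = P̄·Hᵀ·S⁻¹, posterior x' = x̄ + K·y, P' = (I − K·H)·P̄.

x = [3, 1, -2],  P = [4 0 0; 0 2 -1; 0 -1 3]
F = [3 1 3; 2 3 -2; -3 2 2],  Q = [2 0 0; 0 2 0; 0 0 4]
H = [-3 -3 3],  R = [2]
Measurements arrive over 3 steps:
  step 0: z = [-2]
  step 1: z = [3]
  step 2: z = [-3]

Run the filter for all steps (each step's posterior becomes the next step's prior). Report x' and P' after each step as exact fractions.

step 0: x' = [-11596/2513, 1469/359, -3043/2513], P' = [83597/2513 -8501/359 23914/2513; -8501/359 10893/359 2366/359; 23914/2513 2366/359 40676/2513]
step 1: x' = [11494016/15135545, 43253001/15135545, 69949208/15135545], P' = [2505017986/15135545 748264066/15135545 3251488318/15135545; 748264066/15135545 310988211/15135545 1059583423/15135545; 3251488318/15135545 1059583423/15135545 4312972049/15135545]
step 2: x' = [15537925919337/1203163444291, 709892302704/1203163444291, 15044468030996/1203163444291], P' = [76350564297602/1203163444291 15791368814856/1203163444291 91878155848966/1203163444291; 15791368814856/1203163444291 9377751934990/1203163444291 25157900845060/1203163444291; 91878155848966/1203163444291 25157900845060/1203163444291 117028422453126/1203163444291]

step 0: x̄ = F·x = [4, 13, -11]
step 0: P̄ = F·P·Fᵀ + Q = [61 5 -22; 5 60 -26; -22 -26 52]
step 0: y = z − H·x̄ = [82]
step 0: S = H·P̄·Hᵀ + R = [2513]
step 0: K = P̄·Hᵀ·S⁻¹ = [-264/2513; -39/359; 300/2513]
step 0: x' = x̄ + K·y = [-11596/2513, 1469/359, -3043/2513]
step 0: P' = (I − K·H)·P̄ = [83597/2513 -8501/359 23914/2513; -8501/359 10893/359 2366/359; 23914/2513 2366/359 40676/2513]
step 1: x̄ = F·x = [-33634/2513, 13743/2513, 49268/2513]
step 1: P̄ = F·P·Fᵀ + Q = [1372516/2513 -52364/2513 -473582/2513; -52364/2513 84237/2513 363019/2513; -473582/2513 363019/2513 1789745/2513]
step 1: y = z − H·x̄ = [-199938/2513]
step 1: S = H·P̄·Hᵀ + R = [30271090/2513]
step 1: K = P̄·Hᵀ·S⁻¹ = [-2690601/15135545; 496719/15135545; 2850462/15135545]
step 1: x' = x̄ + K·y = [11494016/15135545, 43253001/15135545, 69949208/15135545]
step 1: P' = (I − K·H)·P̄ = [2505017986/15135545 748264066/15135545 3251488318/15135545; 748264066/15135545 310988211/15135545 1059583423/15135545; 3251488318/15135545 1059583423/15135545 4312972049/15135545]
step 2: x̄ = F·x = [287582673/15135545, 12848619/15135545, 38384474/3027109]
step 2: P̄ = F·P·Fᵀ + Q = [131077044274/15135545 5733228942/15135545 984328294/3027109; 5733228942/15135545 353386301/15135545 95332570/3027109; 984328294/3027109 95332570/3027109 316236774/3027109]
step 2: y = z − H·x̄ = [280120131/15135545]
step 2: S = H·P̄·Hᵀ + R = [1203163444291/15135545]
step 2: K = P̄·Hᵀ·S⁻¹ = [-395665895238/1203163444291; -16829857179/1203163444291; -11451361350/1203163444291]
step 2: x' = x̄ + K·y = [15537925919337/1203163444291, 709892302704/1203163444291, 15044468030996/1203163444291]
step 2: P' = (I − K·H)·P̄ = [76350564297602/1203163444291 15791368814856/1203163444291 91878155848966/1203163444291; 15791368814856/1203163444291 9377751934990/1203163444291 25157900845060/1203163444291; 91878155848966/1203163444291 25157900845060/1203163444291 117028422453126/1203163444291]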